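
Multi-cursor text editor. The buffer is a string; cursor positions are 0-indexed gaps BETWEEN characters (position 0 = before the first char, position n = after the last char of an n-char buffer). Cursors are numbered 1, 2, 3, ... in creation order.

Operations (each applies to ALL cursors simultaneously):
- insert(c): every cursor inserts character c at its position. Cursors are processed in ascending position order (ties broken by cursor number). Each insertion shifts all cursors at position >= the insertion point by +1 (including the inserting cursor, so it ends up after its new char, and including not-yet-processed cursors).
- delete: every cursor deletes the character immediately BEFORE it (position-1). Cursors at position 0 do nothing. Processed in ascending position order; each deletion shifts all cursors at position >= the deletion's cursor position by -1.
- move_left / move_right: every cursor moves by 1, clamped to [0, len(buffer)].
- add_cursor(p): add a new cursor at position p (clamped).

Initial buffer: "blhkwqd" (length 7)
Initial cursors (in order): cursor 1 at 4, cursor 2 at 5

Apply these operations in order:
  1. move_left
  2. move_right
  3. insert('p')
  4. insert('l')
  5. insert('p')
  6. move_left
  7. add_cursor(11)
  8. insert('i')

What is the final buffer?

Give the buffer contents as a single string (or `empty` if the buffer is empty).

After op 1 (move_left): buffer="blhkwqd" (len 7), cursors c1@3 c2@4, authorship .......
After op 2 (move_right): buffer="blhkwqd" (len 7), cursors c1@4 c2@5, authorship .......
After op 3 (insert('p')): buffer="blhkpwpqd" (len 9), cursors c1@5 c2@7, authorship ....1.2..
After op 4 (insert('l')): buffer="blhkplwplqd" (len 11), cursors c1@6 c2@9, authorship ....11.22..
After op 5 (insert('p')): buffer="blhkplpwplpqd" (len 13), cursors c1@7 c2@11, authorship ....111.222..
After op 6 (move_left): buffer="blhkplpwplpqd" (len 13), cursors c1@6 c2@10, authorship ....111.222..
After op 7 (add_cursor(11)): buffer="blhkplpwplpqd" (len 13), cursors c1@6 c2@10 c3@11, authorship ....111.222..
After op 8 (insert('i')): buffer="blhkplipwplipiqd" (len 16), cursors c1@7 c2@12 c3@14, authorship ....1111.22223..

Answer: blhkplipwplipiqd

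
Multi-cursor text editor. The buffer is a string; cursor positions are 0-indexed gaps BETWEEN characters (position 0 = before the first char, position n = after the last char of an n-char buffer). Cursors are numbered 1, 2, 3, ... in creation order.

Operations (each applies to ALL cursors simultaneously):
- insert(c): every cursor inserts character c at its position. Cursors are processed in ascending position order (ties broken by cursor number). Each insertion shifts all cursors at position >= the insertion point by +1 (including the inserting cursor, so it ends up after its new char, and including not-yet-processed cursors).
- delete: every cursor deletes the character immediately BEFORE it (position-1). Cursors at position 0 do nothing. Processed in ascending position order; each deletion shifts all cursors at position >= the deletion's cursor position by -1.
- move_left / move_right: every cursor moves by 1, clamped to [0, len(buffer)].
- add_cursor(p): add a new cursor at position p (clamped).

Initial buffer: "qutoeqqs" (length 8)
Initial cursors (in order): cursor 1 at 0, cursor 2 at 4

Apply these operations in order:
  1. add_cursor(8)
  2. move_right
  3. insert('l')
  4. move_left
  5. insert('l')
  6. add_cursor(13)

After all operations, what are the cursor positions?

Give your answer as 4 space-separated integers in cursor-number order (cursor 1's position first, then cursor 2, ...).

Answer: 2 8 13 13

Derivation:
After op 1 (add_cursor(8)): buffer="qutoeqqs" (len 8), cursors c1@0 c2@4 c3@8, authorship ........
After op 2 (move_right): buffer="qutoeqqs" (len 8), cursors c1@1 c2@5 c3@8, authorship ........
After op 3 (insert('l')): buffer="qlutoelqqsl" (len 11), cursors c1@2 c2@7 c3@11, authorship .1....2...3
After op 4 (move_left): buffer="qlutoelqqsl" (len 11), cursors c1@1 c2@6 c3@10, authorship .1....2...3
After op 5 (insert('l')): buffer="qllutoellqqsll" (len 14), cursors c1@2 c2@8 c3@13, authorship .11....22...33
After op 6 (add_cursor(13)): buffer="qllutoellqqsll" (len 14), cursors c1@2 c2@8 c3@13 c4@13, authorship .11....22...33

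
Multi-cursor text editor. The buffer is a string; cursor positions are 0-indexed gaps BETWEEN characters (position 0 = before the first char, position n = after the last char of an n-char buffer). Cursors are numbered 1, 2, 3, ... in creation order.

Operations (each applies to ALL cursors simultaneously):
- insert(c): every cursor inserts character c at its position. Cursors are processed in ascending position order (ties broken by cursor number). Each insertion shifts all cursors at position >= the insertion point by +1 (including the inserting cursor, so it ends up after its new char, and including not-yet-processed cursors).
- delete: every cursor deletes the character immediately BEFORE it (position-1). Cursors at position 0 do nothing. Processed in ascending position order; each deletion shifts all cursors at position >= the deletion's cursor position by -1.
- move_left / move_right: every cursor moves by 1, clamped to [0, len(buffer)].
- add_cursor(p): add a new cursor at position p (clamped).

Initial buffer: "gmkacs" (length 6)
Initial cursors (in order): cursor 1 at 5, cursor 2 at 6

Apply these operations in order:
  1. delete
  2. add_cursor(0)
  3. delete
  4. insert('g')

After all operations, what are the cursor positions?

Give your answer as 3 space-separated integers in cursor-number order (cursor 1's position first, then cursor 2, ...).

After op 1 (delete): buffer="gmka" (len 4), cursors c1@4 c2@4, authorship ....
After op 2 (add_cursor(0)): buffer="gmka" (len 4), cursors c3@0 c1@4 c2@4, authorship ....
After op 3 (delete): buffer="gm" (len 2), cursors c3@0 c1@2 c2@2, authorship ..
After op 4 (insert('g')): buffer="ggmgg" (len 5), cursors c3@1 c1@5 c2@5, authorship 3..12

Answer: 5 5 1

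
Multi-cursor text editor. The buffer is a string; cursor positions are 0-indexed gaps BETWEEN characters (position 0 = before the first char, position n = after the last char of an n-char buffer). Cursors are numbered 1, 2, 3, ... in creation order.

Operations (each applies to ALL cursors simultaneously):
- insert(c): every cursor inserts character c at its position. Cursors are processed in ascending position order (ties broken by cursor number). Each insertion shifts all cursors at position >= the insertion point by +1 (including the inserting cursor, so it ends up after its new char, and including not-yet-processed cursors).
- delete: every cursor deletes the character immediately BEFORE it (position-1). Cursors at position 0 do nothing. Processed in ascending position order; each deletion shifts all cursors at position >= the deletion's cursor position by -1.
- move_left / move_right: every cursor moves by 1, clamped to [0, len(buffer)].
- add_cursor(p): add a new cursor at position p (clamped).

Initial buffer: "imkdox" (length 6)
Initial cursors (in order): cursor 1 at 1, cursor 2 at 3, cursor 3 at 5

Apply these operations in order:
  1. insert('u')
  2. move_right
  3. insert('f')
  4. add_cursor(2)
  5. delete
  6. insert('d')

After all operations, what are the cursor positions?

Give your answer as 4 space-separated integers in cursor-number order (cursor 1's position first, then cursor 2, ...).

Answer: 4 8 12 2

Derivation:
After op 1 (insert('u')): buffer="iumkudoux" (len 9), cursors c1@2 c2@5 c3@8, authorship .1..2..3.
After op 2 (move_right): buffer="iumkudoux" (len 9), cursors c1@3 c2@6 c3@9, authorship .1..2..3.
After op 3 (insert('f')): buffer="iumfkudfouxf" (len 12), cursors c1@4 c2@8 c3@12, authorship .1.1.2.2.3.3
After op 4 (add_cursor(2)): buffer="iumfkudfouxf" (len 12), cursors c4@2 c1@4 c2@8 c3@12, authorship .1.1.2.2.3.3
After op 5 (delete): buffer="imkudoux" (len 8), cursors c4@1 c1@2 c2@5 c3@8, authorship ...2..3.
After op 6 (insert('d')): buffer="idmdkuddouxd" (len 12), cursors c4@2 c1@4 c2@8 c3@12, authorship .4.1.2.2.3.3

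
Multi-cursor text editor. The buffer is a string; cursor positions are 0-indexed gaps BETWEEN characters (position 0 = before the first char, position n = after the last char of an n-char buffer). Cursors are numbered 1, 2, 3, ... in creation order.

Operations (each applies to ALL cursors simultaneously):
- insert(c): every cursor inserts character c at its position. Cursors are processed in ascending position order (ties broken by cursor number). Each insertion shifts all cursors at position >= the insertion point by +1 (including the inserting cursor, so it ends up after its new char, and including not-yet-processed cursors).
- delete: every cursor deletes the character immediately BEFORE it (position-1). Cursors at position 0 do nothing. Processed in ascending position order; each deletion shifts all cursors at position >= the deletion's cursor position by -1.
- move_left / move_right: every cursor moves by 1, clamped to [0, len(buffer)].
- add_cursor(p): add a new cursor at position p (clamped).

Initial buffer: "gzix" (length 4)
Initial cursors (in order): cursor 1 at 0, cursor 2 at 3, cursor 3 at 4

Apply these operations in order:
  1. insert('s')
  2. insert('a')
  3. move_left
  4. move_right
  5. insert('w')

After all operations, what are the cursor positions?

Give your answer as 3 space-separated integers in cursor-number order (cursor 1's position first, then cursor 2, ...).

After op 1 (insert('s')): buffer="sgzisxs" (len 7), cursors c1@1 c2@5 c3@7, authorship 1...2.3
After op 2 (insert('a')): buffer="sagzisaxsa" (len 10), cursors c1@2 c2@7 c3@10, authorship 11...22.33
After op 3 (move_left): buffer="sagzisaxsa" (len 10), cursors c1@1 c2@6 c3@9, authorship 11...22.33
After op 4 (move_right): buffer="sagzisaxsa" (len 10), cursors c1@2 c2@7 c3@10, authorship 11...22.33
After op 5 (insert('w')): buffer="sawgzisawxsaw" (len 13), cursors c1@3 c2@9 c3@13, authorship 111...222.333

Answer: 3 9 13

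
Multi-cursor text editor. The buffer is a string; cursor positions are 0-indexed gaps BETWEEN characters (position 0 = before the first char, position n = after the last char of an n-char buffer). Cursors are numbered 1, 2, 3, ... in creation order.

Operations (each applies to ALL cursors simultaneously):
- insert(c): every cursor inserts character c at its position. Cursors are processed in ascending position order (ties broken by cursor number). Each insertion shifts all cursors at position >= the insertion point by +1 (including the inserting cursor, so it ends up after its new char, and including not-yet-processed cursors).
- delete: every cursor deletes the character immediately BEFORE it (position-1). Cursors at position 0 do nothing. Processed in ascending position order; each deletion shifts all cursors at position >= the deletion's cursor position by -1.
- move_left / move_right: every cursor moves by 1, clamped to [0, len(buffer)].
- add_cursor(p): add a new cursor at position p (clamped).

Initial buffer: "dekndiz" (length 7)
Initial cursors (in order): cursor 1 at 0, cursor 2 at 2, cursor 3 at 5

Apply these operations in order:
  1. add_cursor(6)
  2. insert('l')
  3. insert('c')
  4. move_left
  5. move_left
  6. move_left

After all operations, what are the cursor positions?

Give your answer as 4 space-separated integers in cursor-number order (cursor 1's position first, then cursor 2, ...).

After op 1 (add_cursor(6)): buffer="dekndiz" (len 7), cursors c1@0 c2@2 c3@5 c4@6, authorship .......
After op 2 (insert('l')): buffer="ldelkndlilz" (len 11), cursors c1@1 c2@4 c3@8 c4@10, authorship 1..2...3.4.
After op 3 (insert('c')): buffer="lcdelckndlcilcz" (len 15), cursors c1@2 c2@6 c3@11 c4@14, authorship 11..22...33.44.
After op 4 (move_left): buffer="lcdelckndlcilcz" (len 15), cursors c1@1 c2@5 c3@10 c4@13, authorship 11..22...33.44.
After op 5 (move_left): buffer="lcdelckndlcilcz" (len 15), cursors c1@0 c2@4 c3@9 c4@12, authorship 11..22...33.44.
After op 6 (move_left): buffer="lcdelckndlcilcz" (len 15), cursors c1@0 c2@3 c3@8 c4@11, authorship 11..22...33.44.

Answer: 0 3 8 11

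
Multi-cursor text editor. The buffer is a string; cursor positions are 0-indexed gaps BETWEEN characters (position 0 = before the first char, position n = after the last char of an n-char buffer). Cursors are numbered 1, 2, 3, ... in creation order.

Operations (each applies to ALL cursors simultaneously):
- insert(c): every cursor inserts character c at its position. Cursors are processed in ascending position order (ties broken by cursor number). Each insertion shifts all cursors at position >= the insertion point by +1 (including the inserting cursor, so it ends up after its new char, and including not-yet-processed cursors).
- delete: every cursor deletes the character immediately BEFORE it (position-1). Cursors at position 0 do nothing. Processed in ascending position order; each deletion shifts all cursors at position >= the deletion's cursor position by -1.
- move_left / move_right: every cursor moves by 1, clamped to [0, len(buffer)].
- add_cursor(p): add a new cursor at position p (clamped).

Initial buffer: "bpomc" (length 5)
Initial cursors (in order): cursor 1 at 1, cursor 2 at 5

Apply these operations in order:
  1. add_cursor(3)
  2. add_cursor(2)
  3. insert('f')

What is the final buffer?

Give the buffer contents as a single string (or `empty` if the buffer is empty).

Answer: bfpfofmcf

Derivation:
After op 1 (add_cursor(3)): buffer="bpomc" (len 5), cursors c1@1 c3@3 c2@5, authorship .....
After op 2 (add_cursor(2)): buffer="bpomc" (len 5), cursors c1@1 c4@2 c3@3 c2@5, authorship .....
After op 3 (insert('f')): buffer="bfpfofmcf" (len 9), cursors c1@2 c4@4 c3@6 c2@9, authorship .1.4.3..2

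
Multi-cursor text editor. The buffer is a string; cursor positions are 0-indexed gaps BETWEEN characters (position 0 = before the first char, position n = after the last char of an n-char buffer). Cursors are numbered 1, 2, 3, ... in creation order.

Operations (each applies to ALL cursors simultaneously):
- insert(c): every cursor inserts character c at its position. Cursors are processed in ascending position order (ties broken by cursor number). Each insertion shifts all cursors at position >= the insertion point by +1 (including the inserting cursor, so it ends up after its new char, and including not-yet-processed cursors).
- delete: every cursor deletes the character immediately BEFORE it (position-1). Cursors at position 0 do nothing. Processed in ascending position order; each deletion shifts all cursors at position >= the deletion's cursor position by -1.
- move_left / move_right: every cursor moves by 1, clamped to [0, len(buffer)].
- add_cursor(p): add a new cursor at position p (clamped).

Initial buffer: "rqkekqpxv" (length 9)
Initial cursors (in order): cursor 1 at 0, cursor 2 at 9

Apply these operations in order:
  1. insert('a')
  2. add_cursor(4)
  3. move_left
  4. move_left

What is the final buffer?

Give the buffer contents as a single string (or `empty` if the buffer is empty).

Answer: arqkekqpxva

Derivation:
After op 1 (insert('a')): buffer="arqkekqpxva" (len 11), cursors c1@1 c2@11, authorship 1.........2
After op 2 (add_cursor(4)): buffer="arqkekqpxva" (len 11), cursors c1@1 c3@4 c2@11, authorship 1.........2
After op 3 (move_left): buffer="arqkekqpxva" (len 11), cursors c1@0 c3@3 c2@10, authorship 1.........2
After op 4 (move_left): buffer="arqkekqpxva" (len 11), cursors c1@0 c3@2 c2@9, authorship 1.........2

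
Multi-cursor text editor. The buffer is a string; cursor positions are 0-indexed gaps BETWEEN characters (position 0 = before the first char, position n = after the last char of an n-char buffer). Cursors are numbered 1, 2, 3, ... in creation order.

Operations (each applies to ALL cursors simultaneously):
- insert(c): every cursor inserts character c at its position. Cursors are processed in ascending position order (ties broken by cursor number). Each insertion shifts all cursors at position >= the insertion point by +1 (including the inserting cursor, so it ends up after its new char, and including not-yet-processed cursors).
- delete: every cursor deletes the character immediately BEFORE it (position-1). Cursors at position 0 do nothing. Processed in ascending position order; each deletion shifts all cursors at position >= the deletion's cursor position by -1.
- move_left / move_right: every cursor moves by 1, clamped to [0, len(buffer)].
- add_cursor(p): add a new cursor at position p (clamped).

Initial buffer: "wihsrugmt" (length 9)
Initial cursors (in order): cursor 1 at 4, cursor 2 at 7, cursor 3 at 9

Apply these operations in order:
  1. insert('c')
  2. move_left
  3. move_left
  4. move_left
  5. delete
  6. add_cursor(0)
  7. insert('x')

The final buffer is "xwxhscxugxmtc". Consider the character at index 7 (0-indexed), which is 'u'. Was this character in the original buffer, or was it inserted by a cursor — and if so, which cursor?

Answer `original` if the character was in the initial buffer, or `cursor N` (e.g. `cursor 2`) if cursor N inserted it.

Answer: original

Derivation:
After op 1 (insert('c')): buffer="wihscrugcmtc" (len 12), cursors c1@5 c2@9 c3@12, authorship ....1...2..3
After op 2 (move_left): buffer="wihscrugcmtc" (len 12), cursors c1@4 c2@8 c3@11, authorship ....1...2..3
After op 3 (move_left): buffer="wihscrugcmtc" (len 12), cursors c1@3 c2@7 c3@10, authorship ....1...2..3
After op 4 (move_left): buffer="wihscrugcmtc" (len 12), cursors c1@2 c2@6 c3@9, authorship ....1...2..3
After op 5 (delete): buffer="whscugmtc" (len 9), cursors c1@1 c2@4 c3@6, authorship ...1....3
After op 6 (add_cursor(0)): buffer="whscugmtc" (len 9), cursors c4@0 c1@1 c2@4 c3@6, authorship ...1....3
After op 7 (insert('x')): buffer="xwxhscxugxmtc" (len 13), cursors c4@1 c1@3 c2@7 c3@10, authorship 4.1..12..3..3
Authorship (.=original, N=cursor N): 4 . 1 . . 1 2 . . 3 . . 3
Index 7: author = original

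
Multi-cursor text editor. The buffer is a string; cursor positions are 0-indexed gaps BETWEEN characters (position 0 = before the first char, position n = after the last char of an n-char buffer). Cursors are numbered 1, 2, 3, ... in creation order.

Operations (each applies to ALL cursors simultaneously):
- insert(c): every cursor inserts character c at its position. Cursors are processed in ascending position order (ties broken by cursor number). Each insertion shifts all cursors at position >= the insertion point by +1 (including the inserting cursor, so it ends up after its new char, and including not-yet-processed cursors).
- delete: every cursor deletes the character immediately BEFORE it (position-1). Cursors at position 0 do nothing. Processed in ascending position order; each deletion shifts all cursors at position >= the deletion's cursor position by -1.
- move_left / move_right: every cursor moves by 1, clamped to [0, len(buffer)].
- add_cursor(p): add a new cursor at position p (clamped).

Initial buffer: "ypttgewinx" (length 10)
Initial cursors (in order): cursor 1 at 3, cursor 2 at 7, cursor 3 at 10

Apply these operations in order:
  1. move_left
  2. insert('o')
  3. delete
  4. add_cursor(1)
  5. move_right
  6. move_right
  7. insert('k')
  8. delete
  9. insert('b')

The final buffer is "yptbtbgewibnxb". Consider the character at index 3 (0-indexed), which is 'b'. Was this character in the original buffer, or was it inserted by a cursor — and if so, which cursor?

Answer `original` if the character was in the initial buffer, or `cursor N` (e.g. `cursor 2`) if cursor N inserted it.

Answer: cursor 4

Derivation:
After op 1 (move_left): buffer="ypttgewinx" (len 10), cursors c1@2 c2@6 c3@9, authorship ..........
After op 2 (insert('o')): buffer="ypottgeowinox" (len 13), cursors c1@3 c2@8 c3@12, authorship ..1....2...3.
After op 3 (delete): buffer="ypttgewinx" (len 10), cursors c1@2 c2@6 c3@9, authorship ..........
After op 4 (add_cursor(1)): buffer="ypttgewinx" (len 10), cursors c4@1 c1@2 c2@6 c3@9, authorship ..........
After op 5 (move_right): buffer="ypttgewinx" (len 10), cursors c4@2 c1@3 c2@7 c3@10, authorship ..........
After op 6 (move_right): buffer="ypttgewinx" (len 10), cursors c4@3 c1@4 c2@8 c3@10, authorship ..........
After op 7 (insert('k')): buffer="yptktkgewiknxk" (len 14), cursors c4@4 c1@6 c2@11 c3@14, authorship ...4.1....2..3
After op 8 (delete): buffer="ypttgewinx" (len 10), cursors c4@3 c1@4 c2@8 c3@10, authorship ..........
After op 9 (insert('b')): buffer="yptbtbgewibnxb" (len 14), cursors c4@4 c1@6 c2@11 c3@14, authorship ...4.1....2..3
Authorship (.=original, N=cursor N): . . . 4 . 1 . . . . 2 . . 3
Index 3: author = 4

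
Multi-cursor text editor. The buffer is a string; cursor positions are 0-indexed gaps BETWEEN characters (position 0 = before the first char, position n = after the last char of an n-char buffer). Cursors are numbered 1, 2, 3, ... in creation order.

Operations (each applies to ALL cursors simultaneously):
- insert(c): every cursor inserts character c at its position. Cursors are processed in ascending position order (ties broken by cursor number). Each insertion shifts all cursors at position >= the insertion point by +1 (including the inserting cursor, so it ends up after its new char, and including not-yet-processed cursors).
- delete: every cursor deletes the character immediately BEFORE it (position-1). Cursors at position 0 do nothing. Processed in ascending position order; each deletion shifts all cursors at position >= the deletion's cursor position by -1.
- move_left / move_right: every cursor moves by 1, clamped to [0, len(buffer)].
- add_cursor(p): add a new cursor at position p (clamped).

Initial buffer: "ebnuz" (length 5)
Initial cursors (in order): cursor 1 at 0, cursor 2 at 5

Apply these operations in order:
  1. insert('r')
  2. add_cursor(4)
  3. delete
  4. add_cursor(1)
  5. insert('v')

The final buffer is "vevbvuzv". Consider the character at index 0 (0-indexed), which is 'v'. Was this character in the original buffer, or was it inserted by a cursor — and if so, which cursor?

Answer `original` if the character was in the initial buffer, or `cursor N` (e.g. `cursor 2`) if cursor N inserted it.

After op 1 (insert('r')): buffer="rebnuzr" (len 7), cursors c1@1 c2@7, authorship 1.....2
After op 2 (add_cursor(4)): buffer="rebnuzr" (len 7), cursors c1@1 c3@4 c2@7, authorship 1.....2
After op 3 (delete): buffer="ebuz" (len 4), cursors c1@0 c3@2 c2@4, authorship ....
After op 4 (add_cursor(1)): buffer="ebuz" (len 4), cursors c1@0 c4@1 c3@2 c2@4, authorship ....
After op 5 (insert('v')): buffer="vevbvuzv" (len 8), cursors c1@1 c4@3 c3@5 c2@8, authorship 1.4.3..2
Authorship (.=original, N=cursor N): 1 . 4 . 3 . . 2
Index 0: author = 1

Answer: cursor 1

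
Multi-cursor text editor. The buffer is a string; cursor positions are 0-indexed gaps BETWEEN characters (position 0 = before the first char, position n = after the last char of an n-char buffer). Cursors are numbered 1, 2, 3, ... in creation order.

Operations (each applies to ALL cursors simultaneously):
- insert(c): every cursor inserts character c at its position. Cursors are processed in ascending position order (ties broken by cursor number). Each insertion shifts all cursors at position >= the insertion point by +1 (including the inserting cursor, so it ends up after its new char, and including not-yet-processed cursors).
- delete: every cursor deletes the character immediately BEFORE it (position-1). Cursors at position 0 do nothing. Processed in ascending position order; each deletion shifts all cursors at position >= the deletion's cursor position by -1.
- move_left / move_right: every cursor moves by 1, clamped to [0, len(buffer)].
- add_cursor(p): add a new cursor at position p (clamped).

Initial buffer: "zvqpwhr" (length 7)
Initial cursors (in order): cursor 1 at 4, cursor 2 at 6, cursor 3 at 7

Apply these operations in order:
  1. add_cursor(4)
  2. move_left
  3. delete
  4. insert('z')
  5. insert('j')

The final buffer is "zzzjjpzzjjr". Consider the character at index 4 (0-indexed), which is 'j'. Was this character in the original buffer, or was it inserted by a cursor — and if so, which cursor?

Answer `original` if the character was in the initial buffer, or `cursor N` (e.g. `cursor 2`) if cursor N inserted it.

Answer: cursor 4

Derivation:
After op 1 (add_cursor(4)): buffer="zvqpwhr" (len 7), cursors c1@4 c4@4 c2@6 c3@7, authorship .......
After op 2 (move_left): buffer="zvqpwhr" (len 7), cursors c1@3 c4@3 c2@5 c3@6, authorship .......
After op 3 (delete): buffer="zpr" (len 3), cursors c1@1 c4@1 c2@2 c3@2, authorship ...
After op 4 (insert('z')): buffer="zzzpzzr" (len 7), cursors c1@3 c4@3 c2@6 c3@6, authorship .14.23.
After op 5 (insert('j')): buffer="zzzjjpzzjjr" (len 11), cursors c1@5 c4@5 c2@10 c3@10, authorship .1414.2323.
Authorship (.=original, N=cursor N): . 1 4 1 4 . 2 3 2 3 .
Index 4: author = 4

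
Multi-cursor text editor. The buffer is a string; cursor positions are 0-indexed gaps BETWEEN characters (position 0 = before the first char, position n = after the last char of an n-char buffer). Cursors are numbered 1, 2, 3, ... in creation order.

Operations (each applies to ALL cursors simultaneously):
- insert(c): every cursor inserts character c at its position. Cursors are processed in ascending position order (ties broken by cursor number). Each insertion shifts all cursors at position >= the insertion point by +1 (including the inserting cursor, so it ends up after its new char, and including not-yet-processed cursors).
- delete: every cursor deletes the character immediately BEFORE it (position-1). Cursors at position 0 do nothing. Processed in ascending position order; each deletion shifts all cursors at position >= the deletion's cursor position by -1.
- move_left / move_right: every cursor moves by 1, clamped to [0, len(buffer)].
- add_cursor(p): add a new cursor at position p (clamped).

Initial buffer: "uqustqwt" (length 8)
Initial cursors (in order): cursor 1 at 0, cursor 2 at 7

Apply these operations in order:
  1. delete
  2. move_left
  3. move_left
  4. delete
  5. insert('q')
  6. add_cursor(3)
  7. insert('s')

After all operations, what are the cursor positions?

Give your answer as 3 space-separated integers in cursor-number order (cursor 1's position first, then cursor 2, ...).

After op 1 (delete): buffer="uqustqt" (len 7), cursors c1@0 c2@6, authorship .......
After op 2 (move_left): buffer="uqustqt" (len 7), cursors c1@0 c2@5, authorship .......
After op 3 (move_left): buffer="uqustqt" (len 7), cursors c1@0 c2@4, authorship .......
After op 4 (delete): buffer="uqutqt" (len 6), cursors c1@0 c2@3, authorship ......
After op 5 (insert('q')): buffer="ququqtqt" (len 8), cursors c1@1 c2@5, authorship 1...2...
After op 6 (add_cursor(3)): buffer="ququqtqt" (len 8), cursors c1@1 c3@3 c2@5, authorship 1...2...
After op 7 (insert('s')): buffer="qsuqsuqstqt" (len 11), cursors c1@2 c3@5 c2@8, authorship 11..3.22...

Answer: 2 8 5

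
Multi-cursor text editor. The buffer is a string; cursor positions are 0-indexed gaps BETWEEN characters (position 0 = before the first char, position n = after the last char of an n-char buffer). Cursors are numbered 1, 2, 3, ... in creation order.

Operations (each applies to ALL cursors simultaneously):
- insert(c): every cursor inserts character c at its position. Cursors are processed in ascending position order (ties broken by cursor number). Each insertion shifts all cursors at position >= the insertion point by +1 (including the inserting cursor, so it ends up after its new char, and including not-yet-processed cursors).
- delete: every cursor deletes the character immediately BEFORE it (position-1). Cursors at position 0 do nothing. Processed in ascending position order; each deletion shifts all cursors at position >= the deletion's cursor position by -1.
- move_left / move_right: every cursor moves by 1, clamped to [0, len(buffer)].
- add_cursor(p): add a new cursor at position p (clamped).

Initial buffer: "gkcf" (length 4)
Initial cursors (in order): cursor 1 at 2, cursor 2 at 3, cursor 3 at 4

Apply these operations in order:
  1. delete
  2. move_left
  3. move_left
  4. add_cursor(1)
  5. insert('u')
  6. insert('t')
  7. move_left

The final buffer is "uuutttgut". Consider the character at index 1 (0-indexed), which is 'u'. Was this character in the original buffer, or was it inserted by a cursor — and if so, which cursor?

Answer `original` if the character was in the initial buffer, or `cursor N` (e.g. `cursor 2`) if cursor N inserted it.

After op 1 (delete): buffer="g" (len 1), cursors c1@1 c2@1 c3@1, authorship .
After op 2 (move_left): buffer="g" (len 1), cursors c1@0 c2@0 c3@0, authorship .
After op 3 (move_left): buffer="g" (len 1), cursors c1@0 c2@0 c3@0, authorship .
After op 4 (add_cursor(1)): buffer="g" (len 1), cursors c1@0 c2@0 c3@0 c4@1, authorship .
After op 5 (insert('u')): buffer="uuugu" (len 5), cursors c1@3 c2@3 c3@3 c4@5, authorship 123.4
After op 6 (insert('t')): buffer="uuutttgut" (len 9), cursors c1@6 c2@6 c3@6 c4@9, authorship 123123.44
After op 7 (move_left): buffer="uuutttgut" (len 9), cursors c1@5 c2@5 c3@5 c4@8, authorship 123123.44
Authorship (.=original, N=cursor N): 1 2 3 1 2 3 . 4 4
Index 1: author = 2

Answer: cursor 2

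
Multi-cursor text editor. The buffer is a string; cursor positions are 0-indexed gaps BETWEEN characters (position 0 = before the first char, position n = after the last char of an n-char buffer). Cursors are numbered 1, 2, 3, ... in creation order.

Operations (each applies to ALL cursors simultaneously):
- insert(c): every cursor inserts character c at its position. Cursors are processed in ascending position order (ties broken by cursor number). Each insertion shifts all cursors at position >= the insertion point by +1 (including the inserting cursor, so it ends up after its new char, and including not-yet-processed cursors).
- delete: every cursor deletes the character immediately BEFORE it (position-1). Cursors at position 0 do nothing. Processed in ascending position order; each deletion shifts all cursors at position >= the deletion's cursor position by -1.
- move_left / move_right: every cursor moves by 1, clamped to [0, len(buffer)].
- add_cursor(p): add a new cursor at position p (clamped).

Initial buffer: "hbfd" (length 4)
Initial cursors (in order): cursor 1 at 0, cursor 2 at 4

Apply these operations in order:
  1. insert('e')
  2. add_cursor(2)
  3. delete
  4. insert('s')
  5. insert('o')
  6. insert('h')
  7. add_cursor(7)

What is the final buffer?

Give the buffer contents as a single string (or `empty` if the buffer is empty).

Answer: ssoohhbfdsoh

Derivation:
After op 1 (insert('e')): buffer="ehbfde" (len 6), cursors c1@1 c2@6, authorship 1....2
After op 2 (add_cursor(2)): buffer="ehbfde" (len 6), cursors c1@1 c3@2 c2@6, authorship 1....2
After op 3 (delete): buffer="bfd" (len 3), cursors c1@0 c3@0 c2@3, authorship ...
After op 4 (insert('s')): buffer="ssbfds" (len 6), cursors c1@2 c3@2 c2@6, authorship 13...2
After op 5 (insert('o')): buffer="ssoobfdso" (len 9), cursors c1@4 c3@4 c2@9, authorship 1313...22
After op 6 (insert('h')): buffer="ssoohhbfdsoh" (len 12), cursors c1@6 c3@6 c2@12, authorship 131313...222
After op 7 (add_cursor(7)): buffer="ssoohhbfdsoh" (len 12), cursors c1@6 c3@6 c4@7 c2@12, authorship 131313...222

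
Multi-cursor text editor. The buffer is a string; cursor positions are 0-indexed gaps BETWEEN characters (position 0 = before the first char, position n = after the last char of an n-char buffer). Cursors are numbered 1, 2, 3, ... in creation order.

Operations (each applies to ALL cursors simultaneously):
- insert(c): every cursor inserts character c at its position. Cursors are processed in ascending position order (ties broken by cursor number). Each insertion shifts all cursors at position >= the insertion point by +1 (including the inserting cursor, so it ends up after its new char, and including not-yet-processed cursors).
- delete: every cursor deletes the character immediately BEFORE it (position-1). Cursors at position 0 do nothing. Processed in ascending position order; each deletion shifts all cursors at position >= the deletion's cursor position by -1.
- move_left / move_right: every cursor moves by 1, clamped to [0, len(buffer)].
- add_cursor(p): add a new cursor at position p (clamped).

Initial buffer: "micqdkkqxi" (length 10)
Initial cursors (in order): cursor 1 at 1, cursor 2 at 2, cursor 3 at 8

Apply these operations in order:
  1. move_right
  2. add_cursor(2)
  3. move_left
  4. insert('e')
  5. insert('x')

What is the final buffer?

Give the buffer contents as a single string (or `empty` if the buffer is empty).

After op 1 (move_right): buffer="micqdkkqxi" (len 10), cursors c1@2 c2@3 c3@9, authorship ..........
After op 2 (add_cursor(2)): buffer="micqdkkqxi" (len 10), cursors c1@2 c4@2 c2@3 c3@9, authorship ..........
After op 3 (move_left): buffer="micqdkkqxi" (len 10), cursors c1@1 c4@1 c2@2 c3@8, authorship ..........
After op 4 (insert('e')): buffer="meeiecqdkkqexi" (len 14), cursors c1@3 c4@3 c2@5 c3@12, authorship .14.2......3..
After op 5 (insert('x')): buffer="meexxiexcqdkkqexxi" (len 18), cursors c1@5 c4@5 c2@8 c3@16, authorship .1414.22......33..

Answer: meexxiexcqdkkqexxi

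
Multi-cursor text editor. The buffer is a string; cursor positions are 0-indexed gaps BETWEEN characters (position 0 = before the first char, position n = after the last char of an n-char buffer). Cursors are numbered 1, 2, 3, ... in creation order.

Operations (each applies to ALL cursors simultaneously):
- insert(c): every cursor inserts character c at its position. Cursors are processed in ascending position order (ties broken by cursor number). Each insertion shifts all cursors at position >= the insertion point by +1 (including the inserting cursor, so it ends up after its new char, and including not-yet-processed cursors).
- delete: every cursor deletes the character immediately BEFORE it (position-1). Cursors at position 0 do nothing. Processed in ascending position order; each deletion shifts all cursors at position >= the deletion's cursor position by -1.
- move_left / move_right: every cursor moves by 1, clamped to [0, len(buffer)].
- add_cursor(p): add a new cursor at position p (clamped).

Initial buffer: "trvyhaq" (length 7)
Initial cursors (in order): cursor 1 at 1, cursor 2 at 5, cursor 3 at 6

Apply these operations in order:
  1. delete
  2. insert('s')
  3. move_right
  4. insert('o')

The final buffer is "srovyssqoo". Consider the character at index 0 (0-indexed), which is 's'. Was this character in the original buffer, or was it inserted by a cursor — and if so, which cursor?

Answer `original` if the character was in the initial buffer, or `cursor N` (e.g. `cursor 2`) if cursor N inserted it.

After op 1 (delete): buffer="rvyq" (len 4), cursors c1@0 c2@3 c3@3, authorship ....
After op 2 (insert('s')): buffer="srvyssq" (len 7), cursors c1@1 c2@6 c3@6, authorship 1...23.
After op 3 (move_right): buffer="srvyssq" (len 7), cursors c1@2 c2@7 c3@7, authorship 1...23.
After op 4 (insert('o')): buffer="srovyssqoo" (len 10), cursors c1@3 c2@10 c3@10, authorship 1.1..23.23
Authorship (.=original, N=cursor N): 1 . 1 . . 2 3 . 2 3
Index 0: author = 1

Answer: cursor 1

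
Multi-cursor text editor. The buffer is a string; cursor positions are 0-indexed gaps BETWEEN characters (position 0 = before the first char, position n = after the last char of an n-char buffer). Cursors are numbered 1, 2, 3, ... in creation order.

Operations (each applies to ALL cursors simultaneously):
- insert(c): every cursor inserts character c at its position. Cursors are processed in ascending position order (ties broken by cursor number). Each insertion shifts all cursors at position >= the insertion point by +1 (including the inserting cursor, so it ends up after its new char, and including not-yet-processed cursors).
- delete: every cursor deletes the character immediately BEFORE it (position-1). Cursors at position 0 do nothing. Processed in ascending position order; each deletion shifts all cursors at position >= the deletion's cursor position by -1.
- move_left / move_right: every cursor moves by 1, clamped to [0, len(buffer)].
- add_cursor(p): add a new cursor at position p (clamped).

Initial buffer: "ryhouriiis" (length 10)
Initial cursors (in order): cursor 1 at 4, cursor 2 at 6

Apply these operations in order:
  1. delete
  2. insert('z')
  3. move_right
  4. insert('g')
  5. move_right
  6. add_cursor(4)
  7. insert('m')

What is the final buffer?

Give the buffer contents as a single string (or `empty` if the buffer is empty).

Answer: ryhzmugzmigimis

Derivation:
After op 1 (delete): buffer="ryhuiiis" (len 8), cursors c1@3 c2@4, authorship ........
After op 2 (insert('z')): buffer="ryhzuziiis" (len 10), cursors c1@4 c2@6, authorship ...1.2....
After op 3 (move_right): buffer="ryhzuziiis" (len 10), cursors c1@5 c2@7, authorship ...1.2....
After op 4 (insert('g')): buffer="ryhzugzigiis" (len 12), cursors c1@6 c2@9, authorship ...1.12.2...
After op 5 (move_right): buffer="ryhzugzigiis" (len 12), cursors c1@7 c2@10, authorship ...1.12.2...
After op 6 (add_cursor(4)): buffer="ryhzugzigiis" (len 12), cursors c3@4 c1@7 c2@10, authorship ...1.12.2...
After op 7 (insert('m')): buffer="ryhzmugzmigimis" (len 15), cursors c3@5 c1@9 c2@13, authorship ...13.121.2.2..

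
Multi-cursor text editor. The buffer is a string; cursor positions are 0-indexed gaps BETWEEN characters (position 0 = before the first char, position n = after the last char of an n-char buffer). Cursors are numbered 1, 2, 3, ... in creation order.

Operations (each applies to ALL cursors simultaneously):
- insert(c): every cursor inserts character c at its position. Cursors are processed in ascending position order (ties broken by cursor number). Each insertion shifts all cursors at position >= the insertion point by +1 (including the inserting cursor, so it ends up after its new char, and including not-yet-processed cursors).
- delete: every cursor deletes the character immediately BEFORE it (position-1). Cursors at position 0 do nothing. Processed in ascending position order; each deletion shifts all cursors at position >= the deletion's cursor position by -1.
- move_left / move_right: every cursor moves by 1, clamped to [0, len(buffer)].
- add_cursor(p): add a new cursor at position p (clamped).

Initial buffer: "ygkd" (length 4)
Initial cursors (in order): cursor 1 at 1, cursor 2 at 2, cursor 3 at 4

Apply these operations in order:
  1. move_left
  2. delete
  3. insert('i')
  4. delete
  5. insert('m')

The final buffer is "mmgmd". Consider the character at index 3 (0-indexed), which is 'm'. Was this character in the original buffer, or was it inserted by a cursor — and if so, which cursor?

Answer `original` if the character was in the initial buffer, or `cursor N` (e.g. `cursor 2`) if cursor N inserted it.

Answer: cursor 3

Derivation:
After op 1 (move_left): buffer="ygkd" (len 4), cursors c1@0 c2@1 c3@3, authorship ....
After op 2 (delete): buffer="gd" (len 2), cursors c1@0 c2@0 c3@1, authorship ..
After op 3 (insert('i')): buffer="iigid" (len 5), cursors c1@2 c2@2 c3@4, authorship 12.3.
After op 4 (delete): buffer="gd" (len 2), cursors c1@0 c2@0 c3@1, authorship ..
After op 5 (insert('m')): buffer="mmgmd" (len 5), cursors c1@2 c2@2 c3@4, authorship 12.3.
Authorship (.=original, N=cursor N): 1 2 . 3 .
Index 3: author = 3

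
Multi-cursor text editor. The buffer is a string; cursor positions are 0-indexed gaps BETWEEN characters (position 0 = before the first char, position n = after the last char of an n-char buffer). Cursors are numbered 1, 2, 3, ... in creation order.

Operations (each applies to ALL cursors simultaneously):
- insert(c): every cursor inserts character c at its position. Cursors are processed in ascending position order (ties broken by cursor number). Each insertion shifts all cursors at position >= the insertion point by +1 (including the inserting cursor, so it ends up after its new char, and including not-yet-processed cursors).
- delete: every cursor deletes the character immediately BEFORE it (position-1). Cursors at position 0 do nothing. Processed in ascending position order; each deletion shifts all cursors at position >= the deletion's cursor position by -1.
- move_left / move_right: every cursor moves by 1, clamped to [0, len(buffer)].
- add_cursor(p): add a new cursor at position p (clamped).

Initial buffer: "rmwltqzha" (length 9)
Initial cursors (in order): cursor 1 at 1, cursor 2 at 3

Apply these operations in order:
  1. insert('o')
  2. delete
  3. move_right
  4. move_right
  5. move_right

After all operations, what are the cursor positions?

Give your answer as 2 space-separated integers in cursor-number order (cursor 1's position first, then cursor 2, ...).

Answer: 4 6

Derivation:
After op 1 (insert('o')): buffer="romwoltqzha" (len 11), cursors c1@2 c2@5, authorship .1..2......
After op 2 (delete): buffer="rmwltqzha" (len 9), cursors c1@1 c2@3, authorship .........
After op 3 (move_right): buffer="rmwltqzha" (len 9), cursors c1@2 c2@4, authorship .........
After op 4 (move_right): buffer="rmwltqzha" (len 9), cursors c1@3 c2@5, authorship .........
After op 5 (move_right): buffer="rmwltqzha" (len 9), cursors c1@4 c2@6, authorship .........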